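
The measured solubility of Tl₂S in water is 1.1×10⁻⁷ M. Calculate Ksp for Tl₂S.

Ksp = 5.3×10⁻²¹

Tl₂S(s) ⇌ 2 Tl⁺(aq) + S²⁻(aq)
Call the molar solubility s, so that [Tl⁺] = 2s and [S²⁻] = s.
Ksp = [Tl⁺]^2[S²⁻] = (2s)^2 · s = 4s^3
Ksp = 4 × (1.1×10⁻⁷)^3 = 5.3×10⁻²¹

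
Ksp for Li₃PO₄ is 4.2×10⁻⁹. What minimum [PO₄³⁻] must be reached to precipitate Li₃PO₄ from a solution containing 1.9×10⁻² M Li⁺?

6.1×10⁻⁴ M

Precipitation of each salt begins when its ion product equals Ksp.
Li₃PO₄(s) ⇌ 3 Li⁺(aq) + PO₄³⁻(aq)
Ksp = [Li⁺]^3[PO₄³⁻] = [PO₄³⁻](1.9×10⁻²)^3
[PO₄³⁻] = 4.2×10⁻⁹ / (1.9×10⁻²)^3 = 6.1×10⁻⁴
[PO₄³⁻] = 6.1×10⁻⁴ M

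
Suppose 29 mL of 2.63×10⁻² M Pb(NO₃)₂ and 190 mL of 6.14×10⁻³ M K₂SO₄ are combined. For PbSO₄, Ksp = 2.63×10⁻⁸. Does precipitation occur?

Yes

Total volume after mixing = 29 + 190 = 219 mL.
[Pb²⁺] = (2.63×10⁻²)(29)/219 = 3.48×10⁻³ M
[SO₄²⁻] = (6.14×10⁻³)(190)/219 = 5.33×10⁻³ M
Q = [Pb²⁺][SO₄²⁻] = 1.86×10⁻⁵
Because Q > Ksp (1.86×10⁻⁵ vs 2.63×10⁻⁸), a precipitate of PbSO₄ forms.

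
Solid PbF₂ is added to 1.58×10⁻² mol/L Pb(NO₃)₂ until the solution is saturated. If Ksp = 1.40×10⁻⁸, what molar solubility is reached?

4.71×10⁻⁴ M

PbF₂(s) ⇌ Pb²⁺(aq) + 2 F⁻(aq)
With Pb²⁺ already at 1.58×10⁻² mol/L and s small, take [Pb²⁺] ≈ 1.58×10⁻² mol/L and [F⁻] = 2s.
Ksp = [Pb²⁺][F⁻]^2 = (1.58×10⁻²)(2s)^2
(2s)^2 = 1.40×10⁻⁸ / (1.58×10⁻²) = 8.86×10⁻⁷
s = 4.71×10⁻⁴ mol/L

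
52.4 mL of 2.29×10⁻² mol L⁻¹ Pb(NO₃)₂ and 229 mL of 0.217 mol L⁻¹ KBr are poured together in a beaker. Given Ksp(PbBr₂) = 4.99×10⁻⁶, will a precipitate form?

Yes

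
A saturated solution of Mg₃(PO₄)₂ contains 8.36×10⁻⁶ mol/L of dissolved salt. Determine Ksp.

Mg₃(PO₄)₂(s) ⇌ 3 Mg²⁺(aq) + 2 PO₄³⁻(aq)
If s mol/L of Mg₃(PO₄)₂ dissolves, [Mg²⁺] = 3s and [PO₄³⁻] = 2s.
Ksp = [Mg²⁺]^3[PO₄³⁻]^2 = (3s)^3 · (2s)^2 = 108s^5
Ksp = 108 × (8.36×10⁻⁶)^5 = 4.41×10⁻²⁴

Ksp = 4.41×10⁻²⁴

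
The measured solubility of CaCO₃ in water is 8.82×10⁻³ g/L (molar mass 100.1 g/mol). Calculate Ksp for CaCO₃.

Convert to molarity: s = 8.82×10⁻³ / 100.1 = 8.8112×10⁻⁵ mol/L
CaCO₃(s) ⇌ Ca²⁺(aq) + CO₃²⁻(aq)
Call the molar solubility s, so that [Ca²⁺] = s and [CO₃²⁻] = s.
Ksp = [Ca²⁺][CO₃²⁻] = s · s = s^2
Ksp = (8.8112×10⁻⁵)^2 = 7.76×10⁻⁹

Ksp = 7.76×10⁻⁹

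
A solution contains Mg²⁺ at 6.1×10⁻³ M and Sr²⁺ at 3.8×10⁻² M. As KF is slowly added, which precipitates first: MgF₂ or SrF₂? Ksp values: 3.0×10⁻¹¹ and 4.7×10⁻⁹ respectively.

MgF₂

Each salt precipitates once Q = Ksp for that salt.
For MgF₂: [F⁻] = (Ksp/[Mg²⁺])^(1/2) = 7.0×10⁻⁵ M
For SrF₂: [F⁻] = (Ksp/[Sr²⁺])^(1/2) = 3.5×10⁻⁴ M
MgF₂ requires the lower [F⁻], so it precipitates first.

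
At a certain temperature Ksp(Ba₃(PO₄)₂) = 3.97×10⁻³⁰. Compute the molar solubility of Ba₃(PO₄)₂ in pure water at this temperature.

5.17×10⁻⁷ M

Ba₃(PO₄)₂(s) ⇌ 3 Ba²⁺(aq) + 2 PO₄³⁻(aq)
Let s be the molar solubility. Then [Ba²⁺] = 3s and [PO₄³⁻] = 2s.
Ksp = [Ba²⁺]^3[PO₄³⁻]^2 = (3s)^3 · (2s)^2 = 108s^5
108s^5 = 3.97×10⁻³⁰  ⇒  s^5 = 3.68×10⁻³²
Taking the 5th root, s = 5.17×10⁻⁷ M.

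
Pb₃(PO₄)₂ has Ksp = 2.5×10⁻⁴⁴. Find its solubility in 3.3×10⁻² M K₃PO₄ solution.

9.5×10⁻¹⁵ M

Pb₃(PO₄)₂(s) ⇌ 3 Pb²⁺(aq) + 2 PO₄³⁻(aq)
PO₄³⁻ is already present at 3.3×10⁻² M. If s mol/L of Pb₃(PO₄)₂ dissolves, [Pb²⁺] = 3s while [PO₄³⁻] ≈ 3.3×10⁻² M.
Ksp = [Pb²⁺]^3[PO₄³⁻]^2 = (3s)^3(3.3×10⁻²)^2
(3s)^3 = 2.5×10⁻⁴⁴ / (3.3×10⁻²)^2 = 2.3×10⁻⁴¹
s = 9.5×10⁻¹⁵ M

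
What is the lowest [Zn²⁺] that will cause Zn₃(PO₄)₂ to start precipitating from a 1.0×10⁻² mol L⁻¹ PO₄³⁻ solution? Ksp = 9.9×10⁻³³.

4.6×10⁻¹⁰ M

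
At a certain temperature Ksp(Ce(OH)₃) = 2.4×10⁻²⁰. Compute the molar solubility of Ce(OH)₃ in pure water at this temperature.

Ce(OH)₃(s) ⇌ Ce³⁺(aq) + 3 OH⁻(aq)
Let s be the molar solubility. Then [Ce³⁺] = s and [OH⁻] = 3s.
Ksp = [Ce³⁺][OH⁻]^3 = s · (3s)^3 = 27s^4
27s^4 = 2.4×10⁻²⁰  ⇒  s^4 = 8.9×10⁻²²
s = 5.5×10⁻⁶ mol/L

5.5×10⁻⁶ M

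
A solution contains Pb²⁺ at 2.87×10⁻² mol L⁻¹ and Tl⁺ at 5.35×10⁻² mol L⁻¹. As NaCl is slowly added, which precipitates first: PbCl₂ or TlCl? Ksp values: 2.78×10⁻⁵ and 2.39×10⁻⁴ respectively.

TlCl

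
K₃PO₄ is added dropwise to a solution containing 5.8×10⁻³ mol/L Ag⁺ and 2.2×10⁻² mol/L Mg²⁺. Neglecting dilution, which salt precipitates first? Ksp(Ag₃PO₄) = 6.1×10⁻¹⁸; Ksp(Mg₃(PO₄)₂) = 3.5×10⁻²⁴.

Ag₃PO₄

The threshold for precipitation is Q = Ksp.
For Ag₃PO₄: [PO₄³⁻] = (Ksp/[Ag⁺]^3) = 3.1×10⁻¹¹ mol/L
For Mg₃(PO₄)₂: [PO₄³⁻] = (Ksp/[Mg²⁺]^3)^(1/2) = 5.7×10⁻¹⁰ mol/L
Ag₃PO₄ requires the lower [PO₄³⁻], so it precipitates first.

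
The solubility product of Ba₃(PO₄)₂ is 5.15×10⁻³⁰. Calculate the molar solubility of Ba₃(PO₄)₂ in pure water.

Ba₃(PO₄)₂(s) ⇌ 3 Ba²⁺(aq) + 2 PO₄³⁻(aq)
If s mol/L of Ba₃(PO₄)₂ dissolves, [Ba²⁺] = 3s and [PO₄³⁻] = 2s.
Ksp = [Ba²⁺]^3[PO₄³⁻]^2 = (3s)^3 · (2s)^2 = 108s^5
108s^5 = 5.15×10⁻³⁰  ⇒  s^5 = 4.77×10⁻³²
s = 5.44×10⁻⁷ mol/L

5.44×10⁻⁷ M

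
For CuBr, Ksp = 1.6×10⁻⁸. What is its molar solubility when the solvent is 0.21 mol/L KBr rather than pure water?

CuBr(s) ⇌ Cu⁺(aq) + Br⁻(aq)
Let s be the solubility of CuBr here. The common ion gives [Br⁻] ≈ 0.21 mol/L, and [Cu⁺] = s.
Ksp = [Cu⁺][Br⁻] = s(0.21)
s = 1.6×10⁻⁸ / (0.21) = 7.6×10⁻⁸
s = 7.6×10⁻⁸ mol/L

7.6×10⁻⁸ M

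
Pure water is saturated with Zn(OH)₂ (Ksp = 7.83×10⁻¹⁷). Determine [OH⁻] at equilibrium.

5.39×10⁻⁶ M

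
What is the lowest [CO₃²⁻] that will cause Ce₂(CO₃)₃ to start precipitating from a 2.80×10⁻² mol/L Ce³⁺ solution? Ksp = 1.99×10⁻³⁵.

Each salt precipitates once Q = Ksp for that salt.
Ce₂(CO₃)₃(s) ⇌ 2 Ce³⁺(aq) + 3 CO₃²⁻(aq)
Ksp = [Ce³⁺]^2[CO₃²⁻]^3 = [CO₃²⁻]^3(2.80×10⁻²)^2
[CO₃²⁻]^3 = 1.99×10⁻³⁵ / (2.80×10⁻²)^2 = 2.54×10⁻³²
[CO₃²⁻] = 2.94×10⁻¹¹ mol/L

2.94×10⁻¹¹ M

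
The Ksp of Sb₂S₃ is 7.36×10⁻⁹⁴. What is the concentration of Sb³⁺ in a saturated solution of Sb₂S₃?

1.85×10⁻¹⁹ M

Sb₂S₃(s) ⇌ 2 Sb³⁺(aq) + 3 S²⁻(aq)
If s mol/L of Sb₂S₃ dissolves, [Sb³⁺] = 2s and [S²⁻] = 3s.
Ksp = [Sb³⁺]^2[S²⁻]^3 = (2s)^2 · (3s)^3 = 108s^5 = 7.36×10⁻⁹⁴
s = 9.26×10⁻²⁰ mol L⁻¹
[Sb³⁺] = 2s = 1.85×10⁻¹⁹ mol L⁻¹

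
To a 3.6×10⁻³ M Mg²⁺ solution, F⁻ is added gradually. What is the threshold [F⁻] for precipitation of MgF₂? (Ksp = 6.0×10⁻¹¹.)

Precipitation begins when Q = Ksp.
MgF₂(s) ⇌ Mg²⁺(aq) + 2 F⁻(aq)
Ksp = [Mg²⁺][F⁻]^2 = [F⁻]^2(3.6×10⁻³)
[F⁻]^2 = 6.0×10⁻¹¹ / (3.6×10⁻³) = 1.7×10⁻⁸
[F⁻] = 1.3×10⁻⁴ M

1.3×10⁻⁴ M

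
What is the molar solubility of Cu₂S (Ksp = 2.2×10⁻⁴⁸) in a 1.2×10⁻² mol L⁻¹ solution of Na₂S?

Cu₂S(s) ⇌ 2 Cu⁺(aq) + S²⁻(aq)
The solution already contains S²⁻ at 1.2×10⁻² mol L⁻¹. Let s be the molar solubility of Cu₂S.
[S²⁻] ≈ 1.2×10⁻² mol L⁻¹ (common ion dominates); [Cu⁺] = 2s.
Ksp = [Cu⁺]^2[S²⁻] = (2s)^2(1.2×10⁻²)
(2s)^2 = 2.2×10⁻⁴⁸ / (1.2×10⁻²) = 1.8×10⁻⁴⁶
s = 6.8×10⁻²⁴ mol L⁻¹

6.8×10⁻²⁴ M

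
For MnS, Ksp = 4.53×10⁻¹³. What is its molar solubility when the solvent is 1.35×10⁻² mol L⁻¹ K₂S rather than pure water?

MnS(s) ⇌ Mn²⁺(aq) + S²⁻(aq)
With S²⁻ already at 1.35×10⁻² mol L⁻¹ and s small, take [S²⁻] ≈ 1.35×10⁻² mol L⁻¹ and [Mn²⁺] = s.
Ksp = [Mn²⁺][S²⁻] = s(1.35×10⁻²)
s = 4.53×10⁻¹³ / (1.35×10⁻²) = 3.36×10⁻¹¹
s = 3.36×10⁻¹¹ mol L⁻¹

3.36×10⁻¹¹ M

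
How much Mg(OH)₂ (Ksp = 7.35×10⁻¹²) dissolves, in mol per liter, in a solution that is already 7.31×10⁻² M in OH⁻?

1.38×10⁻⁹ M

Mg(OH)₂(s) ⇌ Mg²⁺(aq) + 2 OH⁻(aq)
OH⁻ is already present at 7.31×10⁻² M. If s mol/L of Mg(OH)₂ dissolves, [Mg²⁺] = s while [OH⁻] ≈ 7.31×10⁻² M.
Ksp = [Mg²⁺][OH⁻]^2 = s(7.31×10⁻²)^2
s = 7.35×10⁻¹² / (7.31×10⁻²)^2 = 1.38×10⁻⁹
s = 1.38×10⁻⁹ M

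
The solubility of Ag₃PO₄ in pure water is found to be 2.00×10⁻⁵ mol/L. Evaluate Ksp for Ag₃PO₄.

Ksp = 4.32×10⁻¹⁸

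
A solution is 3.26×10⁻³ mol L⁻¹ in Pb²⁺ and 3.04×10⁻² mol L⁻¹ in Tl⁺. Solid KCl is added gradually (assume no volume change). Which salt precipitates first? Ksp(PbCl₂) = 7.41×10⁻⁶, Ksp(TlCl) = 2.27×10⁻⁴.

TlCl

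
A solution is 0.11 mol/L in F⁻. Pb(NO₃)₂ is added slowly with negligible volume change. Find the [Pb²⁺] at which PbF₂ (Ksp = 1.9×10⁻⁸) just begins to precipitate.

1.6×10⁻⁶ M

Each salt precipitates once Q = Ksp for that salt.
PbF₂(s) ⇌ Pb²⁺(aq) + 2 F⁻(aq)
Ksp = [Pb²⁺][F⁻]^2 = [Pb²⁺](0.11)^2
[Pb²⁺] = 1.9×10⁻⁸ / (0.11)^2 = 1.6×10⁻⁶
[Pb²⁺] = 1.6×10⁻⁶ mol/L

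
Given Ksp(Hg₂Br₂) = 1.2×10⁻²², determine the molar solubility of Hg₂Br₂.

3.1×10⁻⁸ M

Hg₂Br₂(s) ⇌ Hg₂²⁺(aq) + 2 Br⁻(aq)
Let s be the molar solubility. Then [Hg₂²⁺] = s and [Br⁻] = 2s.
Ksp = [Hg₂²⁺][Br⁻]^2 = s · (2s)^2 = 4s^3
4s^3 = 1.2×10⁻²²  ⇒  s^3 = 3.0×10⁻²³
s = (3.0×10⁻²³)^(1/3) = 3.1×10⁻⁸ M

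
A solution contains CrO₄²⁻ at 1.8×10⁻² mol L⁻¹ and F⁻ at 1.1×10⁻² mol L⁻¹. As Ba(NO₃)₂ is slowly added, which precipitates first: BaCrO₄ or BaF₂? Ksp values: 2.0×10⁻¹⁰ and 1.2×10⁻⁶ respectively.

BaCrO₄

Precipitation begins when Q = Ksp.
For BaCrO₄: [Ba²⁺] = (Ksp/[CrO₄²⁻]) = 1.1×10⁻⁸ mol L⁻¹
For BaF₂: [Ba²⁺] = (Ksp/[F⁻]^2) = 9.9×10⁻³ mol L⁻¹
The smaller threshold [Ba²⁺] is reached first, so BaCrO₄ precipitates first.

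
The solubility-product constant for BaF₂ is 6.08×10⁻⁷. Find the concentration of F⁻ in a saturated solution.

BaF₂(s) ⇌ Ba²⁺(aq) + 2 F⁻(aq)
Let s be the molar solubility. Then [Ba²⁺] = s and [F⁻] = 2s.
Ksp = [Ba²⁺][F⁻]^2 = s · (2s)^2 = 4s^3 = 6.08×10⁻⁷
s = 5.34×10⁻³ mol L⁻¹
[F⁻] = 2s = 1.07×10⁻² mol L⁻¹

1.07×10⁻² M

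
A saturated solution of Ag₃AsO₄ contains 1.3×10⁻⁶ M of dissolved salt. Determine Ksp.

Ag₃AsO₄(s) ⇌ 3 Ag⁺(aq) + AsO₄³⁻(aq)
With molar solubility s: [Ag⁺] = 3s, [AsO₄³⁻] = s.
Ksp = [Ag⁺]^3[AsO₄³⁻] = (3s)^3 · s = 27s^4
Ksp = 27 × (1.3×10⁻⁶)^4 = 7.7×10⁻²³

Ksp = 7.7×10⁻²³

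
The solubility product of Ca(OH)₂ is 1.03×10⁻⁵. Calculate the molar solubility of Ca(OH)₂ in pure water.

1.37×10⁻² M

Ca(OH)₂(s) ⇌ Ca²⁺(aq) + 2 OH⁻(aq)
Let s be the molar solubility. Then [Ca²⁺] = s and [OH⁻] = 2s.
Ksp = [Ca²⁺][OH⁻]^2 = s · (2s)^2 = 4s^3
4s^3 = 1.03×10⁻⁵  ⇒  s^3 = 2.58×10⁻⁶
Taking the 3rd root, s = 1.37×10⁻² mol/L.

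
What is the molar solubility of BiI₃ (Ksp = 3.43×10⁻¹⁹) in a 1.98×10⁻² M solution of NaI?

4.42×10⁻¹⁴ M

BiI₃(s) ⇌ Bi³⁺(aq) + 3 I⁻(aq)
With I⁻ already at 1.98×10⁻² M and s small, take [I⁻] ≈ 1.98×10⁻² M and [Bi³⁺] = s.
Ksp = [Bi³⁺][I⁻]^3 = s(1.98×10⁻²)^3
s = 3.43×10⁻¹⁹ / (1.98×10⁻²)^3 = 4.42×10⁻¹⁴
s = 4.42×10⁻¹⁴ M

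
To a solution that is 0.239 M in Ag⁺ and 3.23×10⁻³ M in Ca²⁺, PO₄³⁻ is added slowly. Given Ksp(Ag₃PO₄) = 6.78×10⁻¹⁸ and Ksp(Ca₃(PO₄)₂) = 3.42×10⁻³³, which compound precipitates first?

Ag₃PO₄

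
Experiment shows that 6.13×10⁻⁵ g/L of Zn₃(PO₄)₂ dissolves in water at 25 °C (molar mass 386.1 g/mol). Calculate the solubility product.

Ksp = 1.09×10⁻³²

Convert to molarity: s = 6.13×10⁻⁵ / 386.1 = 1.5877×10⁻⁷ mol/L
Zn₃(PO₄)₂(s) ⇌ 3 Zn²⁺(aq) + 2 PO₄³⁻(aq)
With molar solubility s: [Zn²⁺] = 3s, [PO₄³⁻] = 2s.
Ksp = [Zn²⁺]^3[PO₄³⁻]^2 = (3s)^3 · (2s)^2 = 108s^5
Ksp = 108 × (1.5877×10⁻⁷)^5 = 1.09×10⁻³²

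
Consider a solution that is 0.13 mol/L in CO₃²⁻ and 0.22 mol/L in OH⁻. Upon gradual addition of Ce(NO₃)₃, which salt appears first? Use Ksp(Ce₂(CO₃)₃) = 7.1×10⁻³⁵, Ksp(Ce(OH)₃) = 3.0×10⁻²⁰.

Precipitation of each salt begins when its ion product equals Ksp.
For Ce₂(CO₃)₃: [Ce³⁺] = (Ksp/[CO₃²⁻]^3)^(1/2) = 1.8×10⁻¹⁶ mol/L
For Ce(OH)₃: [Ce³⁺] = (Ksp/[OH⁻]^3) = 2.8×10⁻¹⁸ mol/L
Ce(OH)₃ requires the lower [Ce³⁺], so it precipitates first.

Ce(OH)₃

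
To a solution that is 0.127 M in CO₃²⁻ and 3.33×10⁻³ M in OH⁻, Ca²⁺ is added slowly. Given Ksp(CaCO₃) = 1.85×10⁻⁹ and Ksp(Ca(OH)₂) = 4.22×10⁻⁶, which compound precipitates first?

Precipitation of each salt begins when its ion product equals Ksp.
For CaCO₃: [Ca²⁺] = (Ksp/[CO₃²⁻]) = 1.46×10⁻⁸ M
For Ca(OH)₂: [Ca²⁺] = (Ksp/[OH⁻]^2) = 0.381 M
Since CaCO₃ needs less Ca²⁺ to reach saturation, it precipitates first.

CaCO₃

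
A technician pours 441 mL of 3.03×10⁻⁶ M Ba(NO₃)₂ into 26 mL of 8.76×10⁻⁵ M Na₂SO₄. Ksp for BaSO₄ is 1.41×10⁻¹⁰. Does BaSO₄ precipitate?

No

The combined volume is 467 mL.
[Ba²⁺] = (3.03×10⁻⁶)(441)/467 = 2.86×10⁻⁶ M
[SO₄²⁻] = (8.76×10⁻⁵)(26)/467 = 4.88×10⁻⁶ M
Q = [Ba²⁺][SO₄²⁻] = 1.40×10⁻¹¹
Q < Ksp (1.40×10⁻¹¹ vs 1.41×10⁻¹⁰); the solution remains unsaturated and no precipitate forms.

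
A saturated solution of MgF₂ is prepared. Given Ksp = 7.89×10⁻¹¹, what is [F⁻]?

5.40×10⁻⁴ M

MgF₂(s) ⇌ Mg²⁺(aq) + 2 F⁻(aq)
If s mol/L of MgF₂ dissolves, [Mg²⁺] = s and [F⁻] = 2s.
Ksp = [Mg²⁺][F⁻]^2 = s · (2s)^2 = 4s^3 = 7.89×10⁻¹¹
s = 2.70×10⁻⁴ mol L⁻¹
[F⁻] = 2s = 5.40×10⁻⁴ mol L⁻¹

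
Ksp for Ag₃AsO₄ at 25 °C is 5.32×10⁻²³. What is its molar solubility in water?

1.18×10⁻⁶ M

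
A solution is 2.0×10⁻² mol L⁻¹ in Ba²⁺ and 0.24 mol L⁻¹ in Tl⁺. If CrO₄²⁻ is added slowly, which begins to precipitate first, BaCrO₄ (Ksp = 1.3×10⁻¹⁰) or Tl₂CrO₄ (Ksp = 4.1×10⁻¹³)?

The threshold for precipitation is Q = Ksp.
For BaCrO₄: [CrO₄²⁻] = (Ksp/[Ba²⁺]) = 6.5×10⁻⁹ mol L⁻¹
For Tl₂CrO₄: [CrO₄²⁻] = (Ksp/[Tl⁺]^2) = 7.1×10⁻¹² mol L⁻¹
Tl₂CrO₄ requires the lower [CrO₄²⁻], so it precipitates first.

Tl₂CrO₄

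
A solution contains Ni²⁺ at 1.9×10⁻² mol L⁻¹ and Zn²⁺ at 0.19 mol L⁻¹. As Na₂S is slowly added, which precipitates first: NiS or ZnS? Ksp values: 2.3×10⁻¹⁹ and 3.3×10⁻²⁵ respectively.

ZnS

A salt starts to precipitate once the ion product Q reaches its Ksp.
For NiS: [S²⁻] = (Ksp/[Ni²⁺]) = 1.2×10⁻¹⁷ mol L⁻¹
For ZnS: [S²⁻] = (Ksp/[Zn²⁺]) = 1.7×10⁻²⁴ mol L⁻¹
The smaller threshold [S²⁻] is reached first, so ZnS precipitates first.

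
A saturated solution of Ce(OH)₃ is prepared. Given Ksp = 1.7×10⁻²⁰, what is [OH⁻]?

1.5×10⁻⁵ M

Ce(OH)₃(s) ⇌ Ce³⁺(aq) + 3 OH⁻(aq)
Call the molar solubility s, so that [Ce³⁺] = s and [OH⁻] = 3s.
Ksp = [Ce³⁺][OH⁻]^3 = s · (3s)^3 = 27s^4 = 1.7×10⁻²⁰
s = 5.0×10⁻⁶ mol/L
[OH⁻] = 3s = 1.5×10⁻⁵ mol/L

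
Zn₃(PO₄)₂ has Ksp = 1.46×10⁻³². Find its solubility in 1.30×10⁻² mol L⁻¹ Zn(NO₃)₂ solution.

Zn₃(PO₄)₂(s) ⇌ 3 Zn²⁺(aq) + 2 PO₄³⁻(aq)
Zn²⁺ is already present at 1.30×10⁻² mol L⁻¹. If s mol/L of Zn₃(PO₄)₂ dissolves, [PO₄³⁻] = 2s while [Zn²⁺] ≈ 1.30×10⁻² mol L⁻¹.
Ksp = [Zn²⁺]^3[PO₄³⁻]^2 = (1.30×10⁻²)^3(2s)^2
(2s)^2 = 1.46×10⁻³² / (1.30×10⁻²)^3 = 6.65×10⁻²⁷
s = 4.08×10⁻¹⁴ mol L⁻¹

4.08×10⁻¹⁴ M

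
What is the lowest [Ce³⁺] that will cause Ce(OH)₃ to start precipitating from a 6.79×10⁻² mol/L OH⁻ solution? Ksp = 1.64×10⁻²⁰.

5.24×10⁻¹⁷ M

Precipitation of each salt begins when its ion product equals Ksp.
Ce(OH)₃(s) ⇌ Ce³⁺(aq) + 3 OH⁻(aq)
Ksp = [Ce³⁺][OH⁻]^3 = [Ce³⁺](6.79×10⁻²)^3
[Ce³⁺] = 1.64×10⁻²⁰ / (6.79×10⁻²)^3 = 5.24×10⁻¹⁷
[Ce³⁺] = 5.24×10⁻¹⁷ mol/L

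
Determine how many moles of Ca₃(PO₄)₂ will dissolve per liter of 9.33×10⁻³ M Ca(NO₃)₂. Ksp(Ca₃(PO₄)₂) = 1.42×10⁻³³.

2.09×10⁻¹⁴ M

Ca₃(PO₄)₂(s) ⇌ 3 Ca²⁺(aq) + 2 PO₄³⁻(aq)
Ca²⁺ is already present at 9.33×10⁻³ M. If s mol/L of Ca₃(PO₄)₂ dissolves, [PO₄³⁻] = 2s while [Ca²⁺] ≈ 9.33×10⁻³ M.
Ksp = [Ca²⁺]^3[PO₄³⁻]^2 = (9.33×10⁻³)^3(2s)^2
(2s)^2 = 1.42×10⁻³³ / (9.33×10⁻³)^3 = 1.75×10⁻²⁷
s = 2.09×10⁻¹⁴ M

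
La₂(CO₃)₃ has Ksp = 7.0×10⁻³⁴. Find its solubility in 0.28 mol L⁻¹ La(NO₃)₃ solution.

La₂(CO₃)₃(s) ⇌ 2 La³⁺(aq) + 3 CO₃²⁻(aq)
The solution already contains La³⁺ at 0.28 mol L⁻¹. Let s be the molar solubility of La₂(CO₃)₃.
[La³⁺] ≈ 0.28 mol L⁻¹ (common ion dominates); [CO₃²⁻] = 3s.
Ksp = [La³⁺]^2[CO₃²⁻]^3 = (0.28)^2(3s)^3
(3s)^3 = 7.0×10⁻³⁴ / (0.28)^2 = 8.9×10⁻³³
s = 6.9×10⁻¹² mol L⁻¹

6.9×10⁻¹² M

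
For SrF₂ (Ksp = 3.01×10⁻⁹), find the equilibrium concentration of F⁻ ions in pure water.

1.82×10⁻³ M

SrF₂(s) ⇌ Sr²⁺(aq) + 2 F⁻(aq)
Let s be the molar solubility. Then [Sr²⁺] = s and [F⁻] = 2s.
Ksp = [Sr²⁺][F⁻]^2 = s · (2s)^2 = 4s^3 = 3.01×10⁻⁹
s = 9.10×10⁻⁴ mol L⁻¹
[F⁻] = 2s = 1.82×10⁻³ mol L⁻¹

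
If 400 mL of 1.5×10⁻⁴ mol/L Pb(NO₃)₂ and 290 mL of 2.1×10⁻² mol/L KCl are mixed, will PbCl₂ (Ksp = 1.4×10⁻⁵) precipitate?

No

After mixing, V = 400 mL + 290 mL = 690 mL.
[Pb²⁺] = (1.5×10⁻⁴)(400)/690 = 8.7×10⁻⁵ mol/L
[Cl⁻] = (2.1×10⁻²)(290)/690 = 8.8×10⁻³ mol/L
Q = [Pb²⁺][Cl⁻]^2 = 6.8×10⁻⁹
Since Q (6.8×10⁻⁹) is less than Ksp (1.4×10⁻⁵), no PbCl₂ precipitates.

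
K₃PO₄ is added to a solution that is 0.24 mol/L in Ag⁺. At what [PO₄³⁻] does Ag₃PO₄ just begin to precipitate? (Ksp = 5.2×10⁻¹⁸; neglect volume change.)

3.8×10⁻¹⁶ M

Each salt precipitates once Q = Ksp for that salt.
Ag₃PO₄(s) ⇌ 3 Ag⁺(aq) + PO₄³⁻(aq)
Ksp = [Ag⁺]^3[PO₄³⁻] = [PO₄³⁻](0.24)^3
[PO₄³⁻] = 5.2×10⁻¹⁸ / (0.24)^3 = 3.8×10⁻¹⁶
[PO₄³⁻] = 3.8×10⁻¹⁶ mol/L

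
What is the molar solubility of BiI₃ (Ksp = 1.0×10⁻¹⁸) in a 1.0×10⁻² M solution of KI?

1.0×10⁻¹² M

BiI₃(s) ⇌ Bi³⁺(aq) + 3 I⁻(aq)
With I⁻ already at 1.0×10⁻² M and s small, take [I⁻] ≈ 1.0×10⁻² M and [Bi³⁺] = s.
Ksp = [Bi³⁺][I⁻]^3 = s(1.0×10⁻²)^3
s = 1.0×10⁻¹⁸ / (1.0×10⁻²)^3 = 1.0×10⁻¹²
s = 1.0×10⁻¹² M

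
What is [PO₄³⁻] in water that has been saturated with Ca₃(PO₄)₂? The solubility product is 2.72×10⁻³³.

Ca₃(PO₄)₂(s) ⇌ 3 Ca²⁺(aq) + 2 PO₄³⁻(aq)
Call the molar solubility s, so that [Ca²⁺] = 3s and [PO₄³⁻] = 2s.
Ksp = [Ca²⁺]^3[PO₄³⁻]^2 = (3s)^3 · (2s)^2 = 108s^5 = 2.72×10⁻³³
s = 1.20×10⁻⁷ mol L⁻¹
[PO₄³⁻] = 2s = 2.41×10⁻⁷ mol L⁻¹

2.41×10⁻⁷ M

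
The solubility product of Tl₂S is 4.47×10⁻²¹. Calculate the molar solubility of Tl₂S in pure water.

Tl₂S(s) ⇌ 2 Tl⁺(aq) + S²⁻(aq)
Call the molar solubility s, so that [Tl⁺] = 2s and [S²⁻] = s.
Ksp = [Tl⁺]^2[S²⁻] = (2s)^2 · s = 4s^3
4s^3 = 4.47×10⁻²¹  ⇒  s^3 = 1.12×10⁻²¹
Taking the 3rd root, s = 1.04×10⁻⁷ M.

1.04×10⁻⁷ M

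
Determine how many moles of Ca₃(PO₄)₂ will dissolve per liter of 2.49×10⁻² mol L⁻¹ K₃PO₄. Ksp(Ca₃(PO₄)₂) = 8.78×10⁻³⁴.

Ca₃(PO₄)₂(s) ⇌ 3 Ca²⁺(aq) + 2 PO₄³⁻(aq)
With PO₄³⁻ already at 2.49×10⁻² mol L⁻¹ and s small, take [PO₄³⁻] ≈ 2.49×10⁻² mol L⁻¹ and [Ca²⁺] = 3s.
Ksp = [Ca²⁺]^3[PO₄³⁻]^2 = (3s)^3(2.49×10⁻²)^2
(3s)^3 = 8.78×10⁻³⁴ / (2.49×10⁻²)^2 = 1.42×10⁻³⁰
s = 3.74×10⁻¹¹ mol L⁻¹

3.74×10⁻¹¹ M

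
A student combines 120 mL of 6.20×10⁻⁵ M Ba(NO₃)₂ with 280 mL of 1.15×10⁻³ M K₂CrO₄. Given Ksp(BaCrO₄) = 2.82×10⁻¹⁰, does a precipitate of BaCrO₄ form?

After mixing, V = 120 mL + 280 mL = 400 mL.
[Ba²⁺] = (6.20×10⁻⁵)(120)/400 = 1.86×10⁻⁵ M
[CrO₄²⁻] = (1.15×10⁻³)(280)/400 = 8.05×10⁻⁴ M
Q = [Ba²⁺][CrO₄²⁻] = 1.50×10⁻⁸
Q = 1.50×10⁻⁸ > Ksp = 2.82×10⁻¹⁰, so the solution is supersaturated and BaCrO₄ precipitates.

Yes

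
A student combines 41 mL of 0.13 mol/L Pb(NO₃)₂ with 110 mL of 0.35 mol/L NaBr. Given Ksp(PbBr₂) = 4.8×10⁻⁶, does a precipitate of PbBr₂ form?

The combined volume is 151 mL.
[Pb²⁺] = (0.13)(41)/151 = 3.5×10⁻² mol/L
[Br⁻] = (0.35)(110)/151 = 0.25 mol/L
Q = [Pb²⁺][Br⁻]^2 = 2.3×10⁻³
Since Q (2.3×10⁻³) exceeds Ksp (4.8×10⁻⁶), PbBr₂ will precipitate.

Yes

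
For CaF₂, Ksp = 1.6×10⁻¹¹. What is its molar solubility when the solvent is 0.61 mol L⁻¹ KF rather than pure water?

CaF₂(s) ⇌ Ca²⁺(aq) + 2 F⁻(aq)
Let s be the solubility of CaF₂ here. The common ion gives [F⁻] ≈ 0.61 mol L⁻¹, and [Ca²⁺] = s.
Ksp = [Ca²⁺][F⁻]^2 = s(0.61)^2
s = 1.6×10⁻¹¹ / (0.61)^2 = 4.3×10⁻¹¹
s = 4.3×10⁻¹¹ mol L⁻¹

4.3×10⁻¹¹ M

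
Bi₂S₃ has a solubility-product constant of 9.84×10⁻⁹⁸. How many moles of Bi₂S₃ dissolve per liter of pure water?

1.56×10⁻²⁰ M

Bi₂S₃(s) ⇌ 2 Bi³⁺(aq) + 3 S²⁻(aq)
For each mole of Bi₂S₃ that dissolves per liter, [Bi³⁺] = 2s and [S²⁻] = 3s; let s denote this solubility.
Ksp = [Bi³⁺]^2[S²⁻]^3 = (2s)^2 · (3s)^3 = 108s^5
108s^5 = 9.84×10⁻⁹⁸  ⇒  s^5 = 9.11×10⁻¹⁰⁰
s = (9.11×10⁻¹⁰⁰)^(1/5) = 1.56×10⁻²⁰ mol/L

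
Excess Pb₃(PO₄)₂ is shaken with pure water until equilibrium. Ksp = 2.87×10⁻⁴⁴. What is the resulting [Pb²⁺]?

2.30×10⁻⁹ M

Pb₃(PO₄)₂(s) ⇌ 3 Pb²⁺(aq) + 2 PO₄³⁻(aq)
If s mol/L of Pb₃(PO₄)₂ dissolves, [Pb²⁺] = 3s and [PO₄³⁻] = 2s.
Ksp = [Pb²⁺]^3[PO₄³⁻]^2 = (3s)^3 · (2s)^2 = 108s^5 = 2.87×10⁻⁴⁴
s = 7.67×10⁻¹⁰ mol/L
[Pb²⁺] = 3s = 2.30×10⁻⁹ mol/L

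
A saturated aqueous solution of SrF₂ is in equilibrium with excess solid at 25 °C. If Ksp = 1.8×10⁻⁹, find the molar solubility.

SrF₂(s) ⇌ Sr²⁺(aq) + 2 F⁻(aq)
If s mol/L of SrF₂ dissolves, [Sr²⁺] = s and [F⁻] = 2s.
Ksp = [Sr²⁺][F⁻]^2 = s · (2s)^2 = 4s^3
4s^3 = 1.8×10⁻⁹  ⇒  s^3 = 4.5×10⁻¹⁰
s = (4.5×10⁻¹⁰)^(1/3) = 7.7×10⁻⁴ mol/L

7.7×10⁻⁴ M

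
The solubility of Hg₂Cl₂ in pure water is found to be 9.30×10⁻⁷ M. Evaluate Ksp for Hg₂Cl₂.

Hg₂Cl₂(s) ⇌ Hg₂²⁺(aq) + 2 Cl⁻(aq)
For each mole of Hg₂Cl₂ that dissolves per liter, [Hg₂²⁺] = s and [Cl⁻] = 2s; let s denote this solubility.
Ksp = [Hg₂²⁺][Cl⁻]^2 = s · (2s)^2 = 4s^3
Ksp = 4 × (9.30×10⁻⁷)^3 = 3.22×10⁻¹⁸

Ksp = 3.22×10⁻¹⁸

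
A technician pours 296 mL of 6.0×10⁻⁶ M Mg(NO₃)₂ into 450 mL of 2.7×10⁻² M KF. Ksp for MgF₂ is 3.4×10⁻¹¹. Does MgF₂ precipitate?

Yes

Total volume after mixing = 296 + 450 = 746 mL.
[Mg²⁺] = (6.0×10⁻⁶)(296)/746 = 2.4×10⁻⁶ M
[F⁻] = (2.7×10⁻²)(450)/746 = 1.6×10⁻² M
Q = [Mg²⁺][F⁻]^2 = 6.3×10⁻¹⁰
Q = 6.3×10⁻¹⁰ > Ksp = 3.4×10⁻¹¹, so the solution is supersaturated and MgF₂ precipitates.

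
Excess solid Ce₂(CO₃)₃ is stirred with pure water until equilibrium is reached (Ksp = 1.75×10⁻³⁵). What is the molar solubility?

Ce₂(CO₃)₃(s) ⇌ 2 Ce³⁺(aq) + 3 CO₃²⁻(aq)
Call the molar solubility s, so that [Ce³⁺] = 2s and [CO₃²⁻] = 3s.
Ksp = [Ce³⁺]^2[CO₃²⁻]^3 = (2s)^2 · (3s)^3 = 108s^5
108s^5 = 1.75×10⁻³⁵  ⇒  s^5 = 1.62×10⁻³⁷
Taking the 5th root, s = 4.38×10⁻⁸ mol L⁻¹.

4.38×10⁻⁸ M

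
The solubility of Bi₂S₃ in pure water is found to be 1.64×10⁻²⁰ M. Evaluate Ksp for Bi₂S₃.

Bi₂S₃(s) ⇌ 2 Bi³⁺(aq) + 3 S²⁻(aq)
For each mole of Bi₂S₃ that dissolves per liter, [Bi³⁺] = 2s and [S²⁻] = 3s; let s denote this solubility.
Ksp = [Bi³⁺]^2[S²⁻]^3 = (2s)^2 · (3s)^3 = 108s^5
Ksp = 108 × (1.64×10⁻²⁰)^5 = 1.28×10⁻⁹⁷

Ksp = 1.28×10⁻⁹⁷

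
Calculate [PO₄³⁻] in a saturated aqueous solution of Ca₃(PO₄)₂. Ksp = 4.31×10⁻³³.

Ca₃(PO₄)₂(s) ⇌ 3 Ca²⁺(aq) + 2 PO₄³⁻(aq)
If s mol/L of Ca₃(PO₄)₂ dissolves, [Ca²⁺] = 3s and [PO₄³⁻] = 2s.
Ksp = [Ca²⁺]^3[PO₄³⁻]^2 = (3s)^3 · (2s)^2 = 108s^5 = 4.31×10⁻³³
s = 1.32×10⁻⁷ M
[PO₄³⁻] = 2s = 2.64×10⁻⁷ M

2.64×10⁻⁷ M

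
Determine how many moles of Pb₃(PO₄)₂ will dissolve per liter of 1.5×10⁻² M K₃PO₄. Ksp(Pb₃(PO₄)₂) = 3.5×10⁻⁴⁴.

Pb₃(PO₄)₂(s) ⇌ 3 Pb²⁺(aq) + 2 PO₄³⁻(aq)
PO₄³⁻ is already present at 1.5×10⁻² M. If s mol/L of Pb₃(PO₄)₂ dissolves, [Pb²⁺] = 3s while [PO₄³⁻] ≈ 1.5×10⁻² M.
Ksp = [Pb²⁺]^3[PO₄³⁻]^2 = (3s)^3(1.5×10⁻²)^2
(3s)^3 = 3.5×10⁻⁴⁴ / (1.5×10⁻²)^2 = 1.6×10⁻⁴⁰
s = 1.8×10⁻¹⁴ M

1.8×10⁻¹⁴ M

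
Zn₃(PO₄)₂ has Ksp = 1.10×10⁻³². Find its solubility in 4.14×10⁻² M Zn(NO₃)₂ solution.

Zn₃(PO₄)₂(s) ⇌ 3 Zn²⁺(aq) + 2 PO₄³⁻(aq)
With Zn²⁺ already at 4.14×10⁻² M and s small, take [Zn²⁺] ≈ 4.14×10⁻² M and [PO₄³⁻] = 2s.
Ksp = [Zn²⁺]^3[PO₄³⁻]^2 = (4.14×10⁻²)^3(2s)^2
(2s)^2 = 1.10×10⁻³² / (4.14×10⁻²)^3 = 1.55×10⁻²⁸
s = 6.23×10⁻¹⁵ M

6.23×10⁻¹⁵ M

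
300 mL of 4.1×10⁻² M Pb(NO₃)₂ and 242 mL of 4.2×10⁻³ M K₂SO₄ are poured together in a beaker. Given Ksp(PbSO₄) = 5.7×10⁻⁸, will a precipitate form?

Yes

The combined volume is 542 mL.
[Pb²⁺] = (4.1×10⁻²)(300)/542 = 2.3×10⁻² M
[SO₄²⁻] = (4.2×10⁻³)(242)/542 = 1.9×10⁻³ M
Q = [Pb²⁺][SO₄²⁻] = 4.3×10⁻⁵
Q = 4.3×10⁻⁵ > Ksp = 5.7×10⁻⁸, so the solution is supersaturated and PbSO₄ precipitates.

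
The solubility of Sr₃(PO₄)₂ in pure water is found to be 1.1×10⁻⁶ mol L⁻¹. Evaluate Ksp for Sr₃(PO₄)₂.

Ksp = 1.7×10⁻²⁸

Sr₃(PO₄)₂(s) ⇌ 3 Sr²⁺(aq) + 2 PO₄³⁻(aq)
With molar solubility s: [Sr²⁺] = 3s, [PO₄³⁻] = 2s.
Ksp = [Sr²⁺]^3[PO₄³⁻]^2 = (3s)^3 · (2s)^2 = 108s^5
Ksp = 108 × (1.1×10⁻⁶)^5 = 1.7×10⁻²⁸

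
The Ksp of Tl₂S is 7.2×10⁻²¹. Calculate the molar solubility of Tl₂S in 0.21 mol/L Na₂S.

9.3×10⁻¹¹ M

Tl₂S(s) ⇌ 2 Tl⁺(aq) + S²⁻(aq)
S²⁻ is already present at 0.21 mol/L. If s mol/L of Tl₂S dissolves, [Tl⁺] = 2s while [S²⁻] ≈ 0.21 mol/L.
Ksp = [Tl⁺]^2[S²⁻] = (2s)^2(0.21)
(2s)^2 = 7.2×10⁻²¹ / (0.21) = 3.4×10⁻²⁰
s = 9.3×10⁻¹¹ mol/L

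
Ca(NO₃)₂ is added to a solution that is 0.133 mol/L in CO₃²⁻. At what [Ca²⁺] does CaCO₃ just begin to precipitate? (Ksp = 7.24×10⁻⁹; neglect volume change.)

5.44×10⁻⁸ M

Precipitation of each salt begins when its ion product equals Ksp.
CaCO₃(s) ⇌ Ca²⁺(aq) + CO₃²⁻(aq)
Ksp = [Ca²⁺][CO₃²⁻] = [Ca²⁺](0.133)
[Ca²⁺] = 7.24×10⁻⁹ / (0.133) = 5.44×10⁻⁸
[Ca²⁺] = 5.44×10⁻⁸ mol/L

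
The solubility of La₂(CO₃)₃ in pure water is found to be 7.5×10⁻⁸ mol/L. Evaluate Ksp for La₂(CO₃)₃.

Ksp = 2.6×10⁻³⁴

La₂(CO₃)₃(s) ⇌ 2 La³⁺(aq) + 3 CO₃²⁻(aq)
With molar solubility s: [La³⁺] = 2s, [CO₃²⁻] = 3s.
Ksp = [La³⁺]^2[CO₃²⁻]^3 = (2s)^2 · (3s)^3 = 108s^5
Ksp = 108 × (7.5×10⁻⁸)^5 = 2.6×10⁻³⁴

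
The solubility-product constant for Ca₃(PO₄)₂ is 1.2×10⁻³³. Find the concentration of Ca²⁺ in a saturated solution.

3.1×10⁻⁷ M

Ca₃(PO₄)₂(s) ⇌ 3 Ca²⁺(aq) + 2 PO₄³⁻(aq)
Call the molar solubility s, so that [Ca²⁺] = 3s and [PO₄³⁻] = 2s.
Ksp = [Ca²⁺]^3[PO₄³⁻]^2 = (3s)^3 · (2s)^2 = 108s^5 = 1.2×10⁻³³
s = 1.0×10⁻⁷ M
[Ca²⁺] = 3s = 3.1×10⁻⁷ M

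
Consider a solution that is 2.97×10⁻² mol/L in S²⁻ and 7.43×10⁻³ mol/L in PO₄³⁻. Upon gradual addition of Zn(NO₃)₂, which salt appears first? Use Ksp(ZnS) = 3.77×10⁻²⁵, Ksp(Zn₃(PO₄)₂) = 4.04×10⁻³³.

Each salt precipitates once Q = Ksp for that salt.
For ZnS: [Zn²⁺] = (Ksp/[S²⁻]) = 1.27×10⁻²³ mol/L
For Zn₃(PO₄)₂: [Zn²⁺] = (Ksp/[PO₄³⁻]^2)^(1/3) = 4.18×10⁻¹⁰ mol/L
Since ZnS needs less Zn²⁺ to reach saturation, it precipitates first.

ZnS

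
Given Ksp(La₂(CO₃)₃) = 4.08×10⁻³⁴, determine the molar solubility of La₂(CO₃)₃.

8.23×10⁻⁸ M

La₂(CO₃)₃(s) ⇌ 2 La³⁺(aq) + 3 CO₃²⁻(aq)
If s mol/L of La₂(CO₃)₃ dissolves, [La³⁺] = 2s and [CO₃²⁻] = 3s.
Ksp = [La³⁺]^2[CO₃²⁻]^3 = (2s)^2 · (3s)^3 = 108s^5
108s^5 = 4.08×10⁻³⁴  ⇒  s^5 = 3.78×10⁻³⁶
s = (3.78×10⁻³⁶)^(1/5) = 8.23×10⁻⁸ M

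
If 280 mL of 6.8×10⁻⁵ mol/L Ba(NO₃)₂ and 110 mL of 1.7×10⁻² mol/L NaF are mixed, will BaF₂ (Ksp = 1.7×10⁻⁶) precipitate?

The combined volume is 390 mL.
[Ba²⁺] = (6.8×10⁻⁵)(280)/390 = 4.9×10⁻⁵ mol/L
[F⁻] = (1.7×10⁻²)(110)/390 = 4.8×10⁻³ mol/L
Q = [Ba²⁺][F⁻]^2 = 1.1×10⁻⁹
Since Q (1.1×10⁻⁹) is less than Ksp (1.7×10⁻⁶), no BaF₂ precipitates.

No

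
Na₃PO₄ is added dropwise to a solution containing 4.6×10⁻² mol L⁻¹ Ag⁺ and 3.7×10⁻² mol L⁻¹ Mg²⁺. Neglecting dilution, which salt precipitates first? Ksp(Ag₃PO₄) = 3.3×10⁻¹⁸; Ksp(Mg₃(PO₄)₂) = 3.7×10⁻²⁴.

A salt starts to precipitate once the ion product Q reaches its Ksp.
For Ag₃PO₄: [PO₄³⁻] = (Ksp/[Ag⁺]^3) = 3.4×10⁻¹⁴ mol L⁻¹
For Mg₃(PO₄)₂: [PO₄³⁻] = (Ksp/[Mg²⁺]^3)^(1/2) = 2.7×10⁻¹⁰ mol L⁻¹
Since Ag₃PO₄ needs less PO₄³⁻ to reach saturation, it precipitates first.

Ag₃PO₄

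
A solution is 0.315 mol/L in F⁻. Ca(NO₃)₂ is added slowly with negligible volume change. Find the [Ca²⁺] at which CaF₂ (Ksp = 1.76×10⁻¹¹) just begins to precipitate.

Precipitation of each salt begins when its ion product equals Ksp.
CaF₂(s) ⇌ Ca²⁺(aq) + 2 F⁻(aq)
Ksp = [Ca²⁺][F⁻]^2 = [Ca²⁺](0.315)^2
[Ca²⁺] = 1.76×10⁻¹¹ / (0.315)^2 = 1.77×10⁻¹⁰
[Ca²⁺] = 1.77×10⁻¹⁰ mol/L

1.77×10⁻¹⁰ M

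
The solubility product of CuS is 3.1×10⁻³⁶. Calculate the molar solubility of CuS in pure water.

1.8×10⁻¹⁸ M

CuS(s) ⇌ Cu²⁺(aq) + S²⁻(aq)
Call the molar solubility s, so that [Cu²⁺] = s and [S²⁻] = s.
Ksp = [Cu²⁺][S²⁻] = s · s = s^2
s^2 = 3.1×10⁻³⁶
s = 1.8×10⁻¹⁸ mol/L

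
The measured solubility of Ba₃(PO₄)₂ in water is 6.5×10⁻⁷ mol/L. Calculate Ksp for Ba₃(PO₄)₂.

Ba₃(PO₄)₂(s) ⇌ 3 Ba²⁺(aq) + 2 PO₄³⁻(aq)
Call the molar solubility s, so that [Ba²⁺] = 3s and [PO₄³⁻] = 2s.
Ksp = [Ba²⁺]^3[PO₄³⁻]^2 = (3s)^3 · (2s)^2 = 108s^5
Ksp = 108 × (6.5×10⁻⁷)^5 = 1.3×10⁻²⁹

Ksp = 1.3×10⁻²⁹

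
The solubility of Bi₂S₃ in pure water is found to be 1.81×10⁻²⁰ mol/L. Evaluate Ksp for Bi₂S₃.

Bi₂S₃(s) ⇌ 2 Bi³⁺(aq) + 3 S²⁻(aq)
Let s be the molar solubility. Then [Bi³⁺] = 2s and [S²⁻] = 3s.
Ksp = [Bi³⁺]^2[S²⁻]^3 = (2s)^2 · (3s)^3 = 108s^5
Ksp = 108 × (1.81×10⁻²⁰)^5 = 2.10×10⁻⁹⁷

Ksp = 2.10×10⁻⁹⁷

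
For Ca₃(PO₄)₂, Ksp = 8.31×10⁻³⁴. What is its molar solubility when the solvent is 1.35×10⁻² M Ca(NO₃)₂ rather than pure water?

Ca₃(PO₄)₂(s) ⇌ 3 Ca²⁺(aq) + 2 PO₄³⁻(aq)
With Ca²⁺ already at 1.35×10⁻² M and s small, take [Ca²⁺] ≈ 1.35×10⁻² M and [PO₄³⁻] = 2s.
Ksp = [Ca²⁺]^3[PO₄³⁻]^2 = (1.35×10⁻²)^3(2s)^2
(2s)^2 = 8.31×10⁻³⁴ / (1.35×10⁻²)^3 = 3.38×10⁻²⁸
s = 9.19×10⁻¹⁵ M

9.19×10⁻¹⁵ M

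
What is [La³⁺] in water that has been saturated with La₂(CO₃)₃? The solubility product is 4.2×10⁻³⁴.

1.7×10⁻⁷ M

La₂(CO₃)₃(s) ⇌ 2 La³⁺(aq) + 3 CO₃²⁻(aq)
Let s be the molar solubility. Then [La³⁺] = 2s and [CO₃²⁻] = 3s.
Ksp = [La³⁺]^2[CO₃²⁻]^3 = (2s)^2 · (3s)^3 = 108s^5 = 4.2×10⁻³⁴
s = 8.3×10⁻⁸ mol L⁻¹
[La³⁺] = 2s = 1.7×10⁻⁷ mol L⁻¹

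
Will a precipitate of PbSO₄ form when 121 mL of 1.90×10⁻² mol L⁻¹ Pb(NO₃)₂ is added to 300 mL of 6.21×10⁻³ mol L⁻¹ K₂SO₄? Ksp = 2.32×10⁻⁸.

Yes

After mixing, V = 121 mL + 300 mL = 421 mL.
[Pb²⁺] = (1.90×10⁻²)(121)/421 = 5.46×10⁻³ mol L⁻¹
[SO₄²⁻] = (6.21×10⁻³)(300)/421 = 4.43×10⁻³ mol L⁻¹
Q = [Pb²⁺][SO₄²⁻] = 2.42×10⁻⁵
Q = 2.42×10⁻⁵ > Ksp = 2.32×10⁻⁸, so the solution is supersaturated and PbSO₄ precipitates.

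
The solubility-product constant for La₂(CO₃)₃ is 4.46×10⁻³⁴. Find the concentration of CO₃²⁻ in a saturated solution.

La₂(CO₃)₃(s) ⇌ 2 La³⁺(aq) + 3 CO₃²⁻(aq)
Call the molar solubility s, so that [La³⁺] = 2s and [CO₃²⁻] = 3s.
Ksp = [La³⁺]^2[CO₃²⁻]^3 = (2s)^2 · (3s)^3 = 108s^5 = 4.46×10⁻³⁴
s = 8.38×10⁻⁸ mol L⁻¹
[CO₃²⁻] = 3s = 2.51×10⁻⁷ mol L⁻¹

2.51×10⁻⁷ M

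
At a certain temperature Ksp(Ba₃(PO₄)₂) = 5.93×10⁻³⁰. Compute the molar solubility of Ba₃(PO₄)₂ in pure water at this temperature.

5.60×10⁻⁷ M

Ba₃(PO₄)₂(s) ⇌ 3 Ba²⁺(aq) + 2 PO₄³⁻(aq)
Let s be the molar solubility. Then [Ba²⁺] = 3s and [PO₄³⁻] = 2s.
Ksp = [Ba²⁺]^3[PO₄³⁻]^2 = (3s)^3 · (2s)^2 = 108s^5
108s^5 = 5.93×10⁻³⁰  ⇒  s^5 = 5.49×10⁻³²
s = (5.49×10⁻³²)^(1/5) = 5.60×10⁻⁷ mol/L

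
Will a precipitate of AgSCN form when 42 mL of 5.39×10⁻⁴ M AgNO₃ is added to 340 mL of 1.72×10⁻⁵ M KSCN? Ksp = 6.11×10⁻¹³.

Yes

Total volume after mixing = 42 + 340 = 382 mL.
[Ag⁺] = (5.39×10⁻⁴)(42)/382 = 5.93×10⁻⁵ M
[SCN⁻] = (1.72×10⁻⁵)(340)/382 = 1.53×10⁻⁵ M
Q = [Ag⁺][SCN⁻] = 9.07×10⁻¹⁰
Since Q (9.07×10⁻¹⁰) exceeds Ksp (6.11×10⁻¹³), AgSCN will precipitate.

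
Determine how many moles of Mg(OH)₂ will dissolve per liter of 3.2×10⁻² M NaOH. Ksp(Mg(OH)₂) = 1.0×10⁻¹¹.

Mg(OH)₂(s) ⇌ Mg²⁺(aq) + 2 OH⁻(aq)
OH⁻ is already present at 3.2×10⁻² M. If s mol/L of Mg(OH)₂ dissolves, [Mg²⁺] = s while [OH⁻] ≈ 3.2×10⁻² M.
Ksp = [Mg²⁺][OH⁻]^2 = s(3.2×10⁻²)^2
s = 1.0×10⁻¹¹ / (3.2×10⁻²)^2 = 9.8×10⁻⁹
s = 9.8×10⁻⁹ M

9.8×10⁻⁹ M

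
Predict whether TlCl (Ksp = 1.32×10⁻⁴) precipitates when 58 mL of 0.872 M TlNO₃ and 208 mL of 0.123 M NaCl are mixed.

Total volume after mixing = 58 + 208 = 266 mL.
[Tl⁺] = (0.872)(58)/266 = 0.190 M
[Cl⁻] = (0.123)(208)/266 = 9.62×10⁻² M
Q = [Tl⁺][Cl⁻] = 1.83×10⁻²
Because Q > Ksp (1.83×10⁻² vs 1.32×10⁻⁴), a precipitate of TlCl forms.

Yes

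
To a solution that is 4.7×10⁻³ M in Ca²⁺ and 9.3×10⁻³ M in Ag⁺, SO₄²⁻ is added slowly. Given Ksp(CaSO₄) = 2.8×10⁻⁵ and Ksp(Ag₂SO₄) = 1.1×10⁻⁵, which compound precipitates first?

Precipitation begins when Q = Ksp.
For CaSO₄: [SO₄²⁻] = (Ksp/[Ca²⁺]) = 6.0×10⁻³ M
For Ag₂SO₄: [SO₄²⁻] = (Ksp/[Ag⁺]^2) = 0.13 M
The smaller threshold [SO₄²⁻] is reached first, so CaSO₄ precipitates first.

CaSO₄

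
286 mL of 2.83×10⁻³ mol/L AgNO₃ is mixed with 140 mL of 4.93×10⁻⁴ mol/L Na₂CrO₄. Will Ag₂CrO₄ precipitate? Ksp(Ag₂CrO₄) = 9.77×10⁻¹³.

Yes

Total volume after mixing = 286 + 140 = 426 mL.
[Ag⁺] = (2.83×10⁻³)(286)/426 = 1.90×10⁻³ mol/L
[CrO₄²⁻] = (4.93×10⁻⁴)(140)/426 = 1.62×10⁻⁴ mol/L
Q = [Ag⁺]^2[CrO₄²⁻] = 5.85×10⁻¹⁰
Because Q > Ksp (5.85×10⁻¹⁰ vs 9.77×10⁻¹³), a precipitate of Ag₂CrO₄ forms.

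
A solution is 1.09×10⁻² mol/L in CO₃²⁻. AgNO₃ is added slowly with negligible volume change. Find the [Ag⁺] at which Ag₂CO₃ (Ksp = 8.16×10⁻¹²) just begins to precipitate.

The threshold for precipitation is Q = Ksp.
Ag₂CO₃(s) ⇌ 2 Ag⁺(aq) + CO₃²⁻(aq)
Ksp = [Ag⁺]^2[CO₃²⁻] = [Ag⁺]^2(1.09×10⁻²)
[Ag⁺]^2 = 8.16×10⁻¹² / (1.09×10⁻²) = 7.49×10⁻¹⁰
[Ag⁺] = 2.74×10⁻⁵ mol/L

2.74×10⁻⁵ M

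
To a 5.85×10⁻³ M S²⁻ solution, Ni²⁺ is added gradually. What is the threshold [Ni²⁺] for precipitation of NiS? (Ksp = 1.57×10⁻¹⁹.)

Each salt precipitates once Q = Ksp for that salt.
NiS(s) ⇌ Ni²⁺(aq) + S²⁻(aq)
Ksp = [Ni²⁺][S²⁻] = [Ni²⁺](5.85×10⁻³)
[Ni²⁺] = 1.57×10⁻¹⁹ / (5.85×10⁻³) = 2.68×10⁻¹⁷
[Ni²⁺] = 2.68×10⁻¹⁷ M

2.68×10⁻¹⁷ M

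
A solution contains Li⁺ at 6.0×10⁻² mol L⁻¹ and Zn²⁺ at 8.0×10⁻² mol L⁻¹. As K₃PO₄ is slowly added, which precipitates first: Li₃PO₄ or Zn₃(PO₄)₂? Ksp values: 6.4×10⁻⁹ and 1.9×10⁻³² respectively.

Zn₃(PO₄)₂

Precipitation begins when Q = Ksp.
For Li₃PO₄: [PO₄³⁻] = (Ksp/[Li⁺]^3) = 3.0×10⁻⁵ mol L⁻¹
For Zn₃(PO₄)₂: [PO₄³⁻] = (Ksp/[Zn²⁺]^3)^(1/2) = 6.1×10⁻¹⁵ mol L⁻¹
The smaller threshold [PO₄³⁻] is reached first, so Zn₃(PO₄)₂ precipitates first.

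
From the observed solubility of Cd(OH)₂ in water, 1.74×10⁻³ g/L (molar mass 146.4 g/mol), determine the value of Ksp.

s = (1.74×10⁻³ g L⁻¹)/(146.4 g mol⁻¹) = 1.1885×10⁻⁵ M
Cd(OH)₂(s) ⇌ Cd²⁺(aq) + 2 OH⁻(aq)
Let s be the molar solubility. Then [Cd²⁺] = s and [OH⁻] = 2s.
Ksp = [Cd²⁺][OH⁻]^2 = s · (2s)^2 = 4s^3
Ksp = 4 × (1.1885×10⁻⁵)^3 = 6.72×10⁻¹⁵

Ksp = 6.72×10⁻¹⁵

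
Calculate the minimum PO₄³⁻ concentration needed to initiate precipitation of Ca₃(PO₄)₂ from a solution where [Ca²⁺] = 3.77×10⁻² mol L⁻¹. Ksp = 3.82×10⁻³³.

Each salt precipitates once Q = Ksp for that salt.
Ca₃(PO₄)₂(s) ⇌ 3 Ca²⁺(aq) + 2 PO₄³⁻(aq)
Ksp = [Ca²⁺]^3[PO₄³⁻]^2 = [PO₄³⁻]^2(3.77×10⁻²)^3
[PO₄³⁻]^2 = 3.82×10⁻³³ / (3.77×10⁻²)^3 = 7.13×10⁻²⁹
[PO₄³⁻] = 8.44×10⁻¹⁵ mol L⁻¹

8.44×10⁻¹⁵ M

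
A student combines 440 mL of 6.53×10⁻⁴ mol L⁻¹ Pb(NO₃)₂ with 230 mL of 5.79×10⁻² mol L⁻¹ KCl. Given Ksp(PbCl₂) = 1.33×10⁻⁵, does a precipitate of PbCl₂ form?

The combined volume is 670 mL.
[Pb²⁺] = (6.53×10⁻⁴)(440)/670 = 4.29×10⁻⁴ mol L⁻¹
[Cl⁻] = (5.79×10⁻²)(230)/670 = 1.99×10⁻² mol L⁻¹
Q = [Pb²⁺][Cl⁻]^2 = 1.69×10⁻⁷
Q < Ksp (1.69×10⁻⁷ vs 1.33×10⁻⁵); the solution remains unsaturated and no precipitate forms.

No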